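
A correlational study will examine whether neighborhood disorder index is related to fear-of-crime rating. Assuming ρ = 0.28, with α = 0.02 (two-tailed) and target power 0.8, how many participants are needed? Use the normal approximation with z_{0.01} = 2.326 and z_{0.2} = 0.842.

n = 125

Fisher's z: C = ½·ln((1+r)/(1−r)) = ½·ln(1.7778) = 0.2877.
n = ((z_{α/2} + z_β)/C)² + 3.
(2.326 + 0.842) / 0.2877 = 3.168 / 0.2877 = 11.011.
n = 11.011² + 3 = 121.25 + 3 = 124.3.
Round up.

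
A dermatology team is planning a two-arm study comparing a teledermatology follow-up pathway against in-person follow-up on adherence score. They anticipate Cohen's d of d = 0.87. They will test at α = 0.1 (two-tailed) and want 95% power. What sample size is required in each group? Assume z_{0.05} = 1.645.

For two independent groups with equal n: n = 2·((z_{α/2} + z_β) / d)².
z_{α/2} + z_β = 1.645 + 1.645 = 3.290.
n = 2 × (3.290 / 0.87)² = 2 × 3.782² = 2 × 14.30 = 28.6.
Round up to the next whole participant.

n = 29 per group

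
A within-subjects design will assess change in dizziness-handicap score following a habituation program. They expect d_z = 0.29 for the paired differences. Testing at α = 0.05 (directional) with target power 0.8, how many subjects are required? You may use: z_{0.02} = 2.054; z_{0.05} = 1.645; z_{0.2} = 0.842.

For a paired (one-sample on differences) test: n = ((z_{α} + z_β) / d)².
z_{α} + z_β = 1.645 + 0.842 = 2.487.
n = (2.487 / 0.29)² = 8.576² = 73.55.
Round up.

n = 74 pairs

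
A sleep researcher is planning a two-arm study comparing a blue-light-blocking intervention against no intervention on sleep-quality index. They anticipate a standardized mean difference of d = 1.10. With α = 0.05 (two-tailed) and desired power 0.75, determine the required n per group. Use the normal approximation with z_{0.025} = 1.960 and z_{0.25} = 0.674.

n = 12 per group

For two independent groups with equal n: n = 2·((z_{α/2} + z_β) / d)².
z_{α/2} + z_β = 1.960 + 0.674 = 2.634.
n = 2 × (2.634 / 1.10)² = 2 × 2.395² = 2 × 5.73 = 11.5.
Round up to the next whole participant.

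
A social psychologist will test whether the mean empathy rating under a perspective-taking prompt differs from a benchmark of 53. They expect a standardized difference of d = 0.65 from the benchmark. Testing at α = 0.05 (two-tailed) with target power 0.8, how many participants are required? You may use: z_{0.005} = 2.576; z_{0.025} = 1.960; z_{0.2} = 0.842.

For a one-sample test: n = ((z_{α/2} + z_β) / d)².
z_{α/2} + z_β = 1.960 + 0.842 = 2.802.
n = (2.802 / 0.65)² = 4.311² = 18.58.
Round up.

n = 19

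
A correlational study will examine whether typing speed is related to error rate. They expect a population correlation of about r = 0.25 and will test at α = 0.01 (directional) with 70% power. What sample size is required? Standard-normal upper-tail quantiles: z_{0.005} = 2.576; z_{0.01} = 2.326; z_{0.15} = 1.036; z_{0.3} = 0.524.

Fisher's z: C = ½·ln((1+r)/(1−r)) = ½·ln(1.6667) = 0.2554.
n = ((z_{α} + z_β)/C)² + 3.
(2.326 + 0.524) / 0.2554 = 2.850 / 0.2554 = 11.159.
n = 11.159² + 3 = 124.52 + 3 = 127.5.
Round up.

n = 128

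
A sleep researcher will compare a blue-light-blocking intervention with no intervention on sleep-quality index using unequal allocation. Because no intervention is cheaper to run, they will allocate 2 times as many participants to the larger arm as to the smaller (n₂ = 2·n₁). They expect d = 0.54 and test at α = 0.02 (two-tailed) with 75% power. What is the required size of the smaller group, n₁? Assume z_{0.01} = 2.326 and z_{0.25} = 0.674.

With allocation ratio k = n₂/n₁ = 2, Var(x̄₁−x̄₂) = σ²(1/n₁ + 1/(k·n₁)) = σ²·(k+1)/(k·n₁).
So n₁ = (1 + 1/k)·((z_{α/2} + z_β)/d)² = 1.500 × (3.000/0.54)².
n₁ = 1.500 × 30.86 = 46.3.
Round up: n₁ = 47, giving n₂ = 2 × 47 = 94.

n₁ = 47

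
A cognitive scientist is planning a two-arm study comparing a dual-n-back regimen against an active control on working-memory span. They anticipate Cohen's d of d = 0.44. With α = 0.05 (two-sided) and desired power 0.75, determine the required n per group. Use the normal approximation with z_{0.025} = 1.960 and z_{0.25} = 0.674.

n = 72 per group

For two independent groups with equal n: n = 2·((z_{α/2} + z_β) / d)².
z_{α/2} + z_β = 1.960 + 0.674 = 2.634.
n = 2 × (2.634 / 0.44)² = 2 × 5.986² = 2 × 35.84 = 71.7.
Round up to the next whole participant.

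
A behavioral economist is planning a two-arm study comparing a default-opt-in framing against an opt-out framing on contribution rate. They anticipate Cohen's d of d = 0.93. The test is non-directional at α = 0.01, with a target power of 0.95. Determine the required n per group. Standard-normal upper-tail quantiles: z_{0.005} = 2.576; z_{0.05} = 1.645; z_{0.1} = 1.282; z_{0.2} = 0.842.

n = 42 per group

For two independent groups with equal n: n = 2·((z_{α/2} + z_β) / d)².
z_{α/2} + z_β = 2.576 + 1.645 = 4.221.
n = 2 × (4.221 / 0.93)² = 2 × 4.539² = 2 × 20.60 = 41.2.
Round up to the next whole participant.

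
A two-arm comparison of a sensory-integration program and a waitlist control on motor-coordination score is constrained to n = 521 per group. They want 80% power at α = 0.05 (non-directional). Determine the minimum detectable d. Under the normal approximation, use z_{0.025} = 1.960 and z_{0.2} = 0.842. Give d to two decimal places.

d_min ≈ 0.17

For two independent groups of n = 521 each: d_min = (z_{α/2} + z_β)·√(2/n).
z-sum = 1.960 + 0.842 = 2.802.
d_min = 2.802 × √(2/521) = 2.802 × 0.0620 = 0.174.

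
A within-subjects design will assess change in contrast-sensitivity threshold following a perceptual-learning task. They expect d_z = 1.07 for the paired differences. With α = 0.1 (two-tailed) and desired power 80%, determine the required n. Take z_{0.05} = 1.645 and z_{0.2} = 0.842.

For a paired (one-sample on differences) test: n = ((z_{α/2} + z_β) / d)².
z_{α/2} + z_β = 1.645 + 0.842 = 2.487.
n = (2.487 / 1.07)² = 2.324² = 5.40.
Round up.

n = 6 pairs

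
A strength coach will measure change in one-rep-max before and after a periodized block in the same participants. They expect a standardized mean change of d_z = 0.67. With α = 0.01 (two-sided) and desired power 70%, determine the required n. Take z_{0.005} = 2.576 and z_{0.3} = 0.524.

n = 22 pairs

For a paired (one-sample on differences) test: n = ((z_{α/2} + z_β) / d)².
z_{α/2} + z_β = 2.576 + 0.524 = 3.100.
n = (3.100 / 0.67)² = 4.627² = 21.41.
Round up.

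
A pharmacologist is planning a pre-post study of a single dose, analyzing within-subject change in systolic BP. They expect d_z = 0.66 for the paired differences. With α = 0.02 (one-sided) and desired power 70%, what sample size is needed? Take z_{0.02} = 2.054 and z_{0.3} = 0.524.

For a paired (one-sample on differences) test: n = ((z_{α} + z_β) / d)².
z_{α} + z_β = 2.054 + 0.524 = 2.578.
n = (2.578 / 0.66)² = 3.906² = 15.26.
Round up.

n = 16 pairs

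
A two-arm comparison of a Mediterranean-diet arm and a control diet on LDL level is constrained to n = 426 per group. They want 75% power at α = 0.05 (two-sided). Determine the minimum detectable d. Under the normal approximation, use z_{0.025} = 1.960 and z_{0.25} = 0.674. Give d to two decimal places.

For two independent groups of n = 426 each: d_min = (z_{α/2} + z_β)·√(2/n).
z-sum = 1.960 + 0.674 = 2.634.
d_min = 2.634 × √(2/426) = 2.634 × 0.0685 = 0.180.

d_min ≈ 0.18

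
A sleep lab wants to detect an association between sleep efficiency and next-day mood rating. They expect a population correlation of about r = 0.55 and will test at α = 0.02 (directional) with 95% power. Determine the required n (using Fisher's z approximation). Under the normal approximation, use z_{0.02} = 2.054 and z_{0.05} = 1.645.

Fisher's z: C = ½·ln((1+r)/(1−r)) = ½·ln(3.4444) = 0.6184.
n = ((z_{α} + z_β)/C)² + 3.
(2.054 + 1.645) / 0.6184 = 3.699 / 0.6184 = 5.982.
n = 5.982² + 3 = 35.78 + 3 = 38.8.
Round up.

n = 39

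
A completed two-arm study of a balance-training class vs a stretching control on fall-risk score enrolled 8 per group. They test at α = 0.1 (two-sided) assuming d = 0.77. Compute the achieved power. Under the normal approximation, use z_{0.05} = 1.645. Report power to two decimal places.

For two equal groups, power = Φ(d·√(n/2) − z_{α/2}).
d·√(n/2) = 0.77 × √(8/2) = 0.77 × 2.000 = 1.540.
z_β = 1.540 − 1.645 = -0.105.
Power = Φ(-0.105) = 0.458.

power ≈ 0.46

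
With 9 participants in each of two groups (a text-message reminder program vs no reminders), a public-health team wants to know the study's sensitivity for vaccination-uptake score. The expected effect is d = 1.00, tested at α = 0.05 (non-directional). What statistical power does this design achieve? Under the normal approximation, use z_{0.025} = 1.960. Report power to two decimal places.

power ≈ 0.56

For two equal groups, power = Φ(d·√(n/2) − z_{α/2}).
d·√(n/2) = 1.00 × √(9/2) = 1.00 × 2.121 = 2.121.
z_β = 2.121 − 1.960 = 0.161.
Power = Φ(0.161) = 0.564.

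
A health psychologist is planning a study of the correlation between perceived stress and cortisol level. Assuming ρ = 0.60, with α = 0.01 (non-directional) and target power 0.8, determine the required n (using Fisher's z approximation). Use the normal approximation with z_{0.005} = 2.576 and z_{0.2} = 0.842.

n = 28

Fisher's z: C = ½·ln((1+r)/(1−r)) = ½·ln(4.0000) = 0.6931.
n = ((z_{α/2} + z_β)/C)² + 3.
(2.576 + 0.842) / 0.6931 = 3.418 / 0.6931 = 4.931.
n = 4.931² + 3 = 24.32 + 3 = 27.3.
Round up.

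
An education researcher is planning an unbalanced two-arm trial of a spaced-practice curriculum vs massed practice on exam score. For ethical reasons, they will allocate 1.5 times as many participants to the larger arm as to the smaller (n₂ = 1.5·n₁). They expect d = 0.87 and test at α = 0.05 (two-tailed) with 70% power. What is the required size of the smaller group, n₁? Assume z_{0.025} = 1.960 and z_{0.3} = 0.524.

n₁ = 14

With allocation ratio k = n₂/n₁ = 1.5, Var(x̄₁−x̄₂) = σ²(1/n₁ + 1/(k·n₁)) = σ²·(k+1)/(k·n₁).
So n₁ = (1 + 1/k)·((z_{α/2} + z_β)/d)² = 1.667 × (2.484/0.87)².
n₁ = 1.667 × 8.15 = 13.6.
Round up: n₁ = 14, giving n₂ = 1.5 × 14 = 21.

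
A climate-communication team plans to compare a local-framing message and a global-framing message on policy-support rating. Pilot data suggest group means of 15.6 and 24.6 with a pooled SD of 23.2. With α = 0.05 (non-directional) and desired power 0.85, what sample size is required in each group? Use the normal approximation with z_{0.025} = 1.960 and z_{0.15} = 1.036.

n = 120 per group

Cohen's d = |M₁ − M₂| / SD_pooled = |15.6 − 24.6| / 23.2 = 9.0 / 23.2 = 0.388.
For two independent groups with equal n: n = 2·((z_{α/2} + z_β) / d)².
z_{α/2} + z_β = 1.960 + 1.036 = 2.996.
n = 2 × (2.996 / 0.388)² = 2 × 7.722² = 2 × 59.62 = 119.2.
Round up to the next whole participant.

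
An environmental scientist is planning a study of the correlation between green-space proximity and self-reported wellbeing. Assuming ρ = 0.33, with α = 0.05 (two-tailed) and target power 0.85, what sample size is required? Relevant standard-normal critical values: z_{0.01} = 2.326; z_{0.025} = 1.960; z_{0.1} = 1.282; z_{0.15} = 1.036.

Fisher's z: C = ½·ln((1+r)/(1−r)) = ½·ln(1.9851) = 0.3428.
n = ((z_{α/2} + z_β)/C)² + 3.
(1.960 + 1.036) / 0.3428 = 2.996 / 0.3428 = 8.740.
n = 8.740² + 3 = 76.38 + 3 = 79.4.
Round up.

n = 80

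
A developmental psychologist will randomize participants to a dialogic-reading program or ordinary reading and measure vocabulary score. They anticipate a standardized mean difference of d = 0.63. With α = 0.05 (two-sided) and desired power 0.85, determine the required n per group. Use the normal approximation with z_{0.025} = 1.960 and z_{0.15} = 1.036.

n = 46 per group

For two independent groups with equal n: n = 2·((z_{α/2} + z_β) / d)².
z_{α/2} + z_β = 1.960 + 1.036 = 2.996.
n = 2 × (2.996 / 0.63)² = 2 × 4.756² = 2 × 22.62 = 45.2.
Round up to the next whole participant.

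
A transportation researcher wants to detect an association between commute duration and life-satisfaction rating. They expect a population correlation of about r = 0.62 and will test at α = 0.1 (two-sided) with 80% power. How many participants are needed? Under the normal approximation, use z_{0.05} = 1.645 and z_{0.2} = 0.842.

n = 15

Fisher's z: C = ½·ln((1+r)/(1−r)) = ½·ln(4.2632) = 0.7250.
n = ((z_{α/2} + z_β)/C)² + 3.
(1.645 + 0.842) / 0.7250 = 2.487 / 0.7250 = 3.430.
n = 3.430² + 3 = 11.77 + 3 = 14.8.
Round up.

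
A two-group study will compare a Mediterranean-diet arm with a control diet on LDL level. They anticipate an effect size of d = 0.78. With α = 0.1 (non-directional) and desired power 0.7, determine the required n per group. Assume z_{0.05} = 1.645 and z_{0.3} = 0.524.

n = 16 per group

For two independent groups with equal n: n = 2·((z_{α/2} + z_β) / d)².
z_{α/2} + z_β = 1.645 + 0.524 = 2.169.
n = 2 × (2.169 / 0.78)² = 2 × 2.781² = 2 × 7.73 = 15.5.
Round up to the next whole participant.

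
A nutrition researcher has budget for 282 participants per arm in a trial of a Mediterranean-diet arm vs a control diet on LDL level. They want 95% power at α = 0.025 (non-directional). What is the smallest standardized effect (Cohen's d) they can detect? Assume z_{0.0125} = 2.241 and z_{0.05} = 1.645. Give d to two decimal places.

For two independent groups of n = 282 each: d_min = (z_{α/2} + z_β)·√(2/n).
z-sum = 2.241 + 1.645 = 3.886.
d_min = 3.886 × √(2/282) = 3.886 × 0.0842 = 0.327.

d_min ≈ 0.33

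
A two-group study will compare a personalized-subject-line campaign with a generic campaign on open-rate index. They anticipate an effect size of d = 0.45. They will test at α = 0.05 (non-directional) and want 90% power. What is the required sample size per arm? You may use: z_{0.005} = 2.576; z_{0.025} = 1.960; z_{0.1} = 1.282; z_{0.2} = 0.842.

For two independent groups with equal n: n = 2·((z_{α/2} + z_β) / d)².
z_{α/2} + z_β = 1.960 + 1.282 = 3.242.
n = 2 × (3.242 / 0.45)² = 2 × 7.204² = 2 × 51.90 = 103.8.
Round up to the next whole participant.

n = 104 per group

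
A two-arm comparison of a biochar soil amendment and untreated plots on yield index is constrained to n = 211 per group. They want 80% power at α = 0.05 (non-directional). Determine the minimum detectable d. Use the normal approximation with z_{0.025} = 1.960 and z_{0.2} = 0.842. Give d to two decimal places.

For two independent groups of n = 211 each: d_min = (z_{α/2} + z_β)·√(2/n).
z-sum = 1.960 + 0.842 = 2.802.
d_min = 2.802 × √(2/211) = 2.802 × 0.0974 = 0.273.

d_min ≈ 0.27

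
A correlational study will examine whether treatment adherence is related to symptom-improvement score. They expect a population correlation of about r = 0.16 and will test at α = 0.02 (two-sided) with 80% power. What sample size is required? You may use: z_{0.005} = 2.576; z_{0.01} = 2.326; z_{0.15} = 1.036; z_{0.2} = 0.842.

n = 389

Fisher's z: C = ½·ln((1+r)/(1−r)) = ½·ln(1.3810) = 0.1614.
n = ((z_{α/2} + z_β)/C)² + 3.
(2.326 + 0.842) / 0.1614 = 3.168 / 0.1614 = 19.628.
n = 19.628² + 3 = 385.27 + 3 = 388.3.
Round up.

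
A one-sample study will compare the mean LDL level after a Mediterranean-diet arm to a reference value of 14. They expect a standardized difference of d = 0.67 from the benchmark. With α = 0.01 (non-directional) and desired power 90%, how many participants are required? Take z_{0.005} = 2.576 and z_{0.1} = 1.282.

n = 34

For a one-sample test: n = ((z_{α/2} + z_β) / d)².
z_{α/2} + z_β = 2.576 + 1.282 = 3.858.
n = (3.858 / 0.67)² = 5.758² = 33.16.
Round up.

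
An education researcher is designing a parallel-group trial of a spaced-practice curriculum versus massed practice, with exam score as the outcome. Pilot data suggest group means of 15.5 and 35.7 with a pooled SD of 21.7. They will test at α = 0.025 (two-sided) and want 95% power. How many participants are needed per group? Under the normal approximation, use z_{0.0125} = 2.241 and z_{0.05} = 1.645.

n = 35 per group

Cohen's d = |M₁ − M₂| / SD_pooled = |15.5 − 35.7| / 21.7 = 20.2 / 21.7 = 0.931.
For two independent groups with equal n: n = 2·((z_{α/2} + z_β) / d)².
z_{α/2} + z_β = 2.241 + 1.645 = 3.886.
n = 2 × (3.886 / 0.931)² = 2 × 4.174² = 2 × 17.42 = 34.8.
Round up to the next whole participant.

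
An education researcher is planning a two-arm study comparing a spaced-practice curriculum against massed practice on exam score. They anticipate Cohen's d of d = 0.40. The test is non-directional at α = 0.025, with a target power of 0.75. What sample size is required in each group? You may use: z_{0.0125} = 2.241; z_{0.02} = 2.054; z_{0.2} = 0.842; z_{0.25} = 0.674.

n = 107 per group

For two independent groups with equal n: n = 2·((z_{α/2} + z_β) / d)².
z_{α/2} + z_β = 2.241 + 0.674 = 2.915.
n = 2 × (2.915 / 0.40)² = 2 × 7.287² = 2 × 53.11 = 106.2.
Round up to the next whole participant.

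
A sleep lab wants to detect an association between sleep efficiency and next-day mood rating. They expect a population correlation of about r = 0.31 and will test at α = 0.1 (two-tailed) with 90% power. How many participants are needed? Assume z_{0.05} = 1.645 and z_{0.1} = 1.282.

Fisher's z: C = ½·ln((1+r)/(1−r)) = ½·ln(1.8986) = 0.3205.
n = ((z_{α/2} + z_β)/C)² + 3.
(1.645 + 1.282) / 0.3205 = 2.927 / 0.3205 = 9.133.
n = 9.133² + 3 = 83.40 + 3 = 86.4.
Round up.

n = 87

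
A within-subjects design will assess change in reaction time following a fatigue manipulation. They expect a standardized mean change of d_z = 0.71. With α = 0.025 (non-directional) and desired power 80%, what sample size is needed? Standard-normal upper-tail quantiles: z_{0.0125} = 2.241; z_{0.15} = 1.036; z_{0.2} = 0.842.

For a paired (one-sample on differences) test: n = ((z_{α/2} + z_β) / d)².
z_{α/2} + z_β = 2.241 + 0.842 = 3.083.
n = (3.083 / 0.71)² = 4.342² = 18.86.
Round up.

n = 19 pairs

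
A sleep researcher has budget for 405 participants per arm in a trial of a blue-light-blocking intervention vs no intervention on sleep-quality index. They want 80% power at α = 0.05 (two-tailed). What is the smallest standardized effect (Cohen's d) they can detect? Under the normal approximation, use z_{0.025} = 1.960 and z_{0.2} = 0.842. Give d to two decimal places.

For two independent groups of n = 405 each: d_min = (z_{α/2} + z_β)·√(2/n).
z-sum = 1.960 + 0.842 = 2.802.
d_min = 2.802 × √(2/405) = 2.802 × 0.0703 = 0.197.

d_min ≈ 0.20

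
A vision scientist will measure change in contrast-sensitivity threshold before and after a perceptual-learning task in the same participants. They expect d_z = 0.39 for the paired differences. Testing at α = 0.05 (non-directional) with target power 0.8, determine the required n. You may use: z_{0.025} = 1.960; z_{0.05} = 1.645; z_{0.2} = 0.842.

n = 52 pairs

For a paired (one-sample on differences) test: n = ((z_{α/2} + z_β) / d)².
z_{α/2} + z_β = 1.960 + 0.842 = 2.802.
n = (2.802 / 0.39)² = 7.185² = 51.62.
Round up.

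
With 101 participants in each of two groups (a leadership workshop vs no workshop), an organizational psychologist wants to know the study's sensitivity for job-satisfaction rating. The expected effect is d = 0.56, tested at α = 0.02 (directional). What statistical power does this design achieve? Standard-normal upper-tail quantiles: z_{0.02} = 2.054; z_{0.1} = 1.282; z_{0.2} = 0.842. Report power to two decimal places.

For two equal groups, power = Φ(d·√(n/2) − z_{α}).
d·√(n/2) = 0.56 × √(101/2) = 0.56 × 7.106 = 3.980.
z_β = 3.980 − 2.054 = 1.926.
Power = Φ(1.926) = 0.973.

power ≈ 0.97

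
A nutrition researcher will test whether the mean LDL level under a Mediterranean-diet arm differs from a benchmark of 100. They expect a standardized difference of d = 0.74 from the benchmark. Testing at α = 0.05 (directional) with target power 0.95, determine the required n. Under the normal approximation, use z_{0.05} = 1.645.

For a one-sample test: n = ((z_{α} + z_β) / d)².
z_{α} + z_β = 1.645 + 1.645 = 3.290.
n = (3.290 / 0.74)² = 4.446² = 19.77.
Round up.

n = 20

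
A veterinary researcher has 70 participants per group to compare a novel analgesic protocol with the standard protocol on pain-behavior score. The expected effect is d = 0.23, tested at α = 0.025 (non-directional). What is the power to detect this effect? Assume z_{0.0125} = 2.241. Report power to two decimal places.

For two equal groups, power = Φ(d·√(n/2) − z_{α/2}).
d·√(n/2) = 0.23 × √(70/2) = 0.23 × 5.916 = 1.361.
z_β = 1.361 − 2.241 = -0.880.
Power = Φ(-0.880) = 0.189.

power ≈ 0.19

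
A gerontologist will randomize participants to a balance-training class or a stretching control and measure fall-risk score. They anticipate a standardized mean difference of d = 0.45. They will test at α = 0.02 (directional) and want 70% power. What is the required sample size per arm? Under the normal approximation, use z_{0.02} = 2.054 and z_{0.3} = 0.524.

n = 66 per group

For two independent groups with equal n: n = 2·((z_{α} + z_β) / d)².
z_{α} + z_β = 2.054 + 0.524 = 2.578.
n = 2 × (2.578 / 0.45)² = 2 × 5.729² = 2 × 32.82 = 65.6.
Round up to the next whole participant.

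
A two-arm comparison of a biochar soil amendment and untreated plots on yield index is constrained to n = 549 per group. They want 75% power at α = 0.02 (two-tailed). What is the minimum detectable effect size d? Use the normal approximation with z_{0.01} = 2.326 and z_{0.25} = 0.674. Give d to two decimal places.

d_min ≈ 0.18

For two independent groups of n = 549 each: d_min = (z_{α/2} + z_β)·√(2/n).
z-sum = 2.326 + 0.674 = 3.000.
d_min = 3.000 × √(2/549) = 3.000 × 0.0604 = 0.181.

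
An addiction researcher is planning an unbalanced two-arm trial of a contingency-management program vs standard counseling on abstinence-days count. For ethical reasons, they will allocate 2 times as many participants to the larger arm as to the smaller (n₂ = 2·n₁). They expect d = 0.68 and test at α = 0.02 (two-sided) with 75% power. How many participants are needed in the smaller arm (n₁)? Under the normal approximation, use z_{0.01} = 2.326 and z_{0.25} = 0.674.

With allocation ratio k = n₂/n₁ = 2, Var(x̄₁−x̄₂) = σ²(1/n₁ + 1/(k·n₁)) = σ²·(k+1)/(k·n₁).
So n₁ = (1 + 1/k)·((z_{α/2} + z_β)/d)² = 1.500 × (3.000/0.68)².
n₁ = 1.500 × 19.46 = 29.2.
Round up: n₁ = 30, giving n₂ = 2 × 30 = 60.

n₁ = 30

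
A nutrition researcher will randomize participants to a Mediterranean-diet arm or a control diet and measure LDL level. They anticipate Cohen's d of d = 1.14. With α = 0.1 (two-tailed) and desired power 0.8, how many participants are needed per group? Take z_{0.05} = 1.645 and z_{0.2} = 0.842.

n = 10 per group

For two independent groups with equal n: n = 2·((z_{α/2} + z_β) / d)².
z_{α/2} + z_β = 1.645 + 0.842 = 2.487.
n = 2 × (2.487 / 1.14)² = 2 × 2.182² = 2 × 4.76 = 9.5.
Round up to the next whole participant.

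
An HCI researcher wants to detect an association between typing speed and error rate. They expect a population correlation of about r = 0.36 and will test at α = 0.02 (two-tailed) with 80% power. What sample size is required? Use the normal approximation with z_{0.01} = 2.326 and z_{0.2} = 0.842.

Fisher's z: C = ½·ln((1+r)/(1−r)) = ½·ln(2.1250) = 0.3769.
n = ((z_{α/2} + z_β)/C)² + 3.
(2.326 + 0.842) / 0.3769 = 3.168 / 0.3769 = 8.405.
n = 8.405² + 3 = 70.65 + 3 = 73.7.
Round up.

n = 74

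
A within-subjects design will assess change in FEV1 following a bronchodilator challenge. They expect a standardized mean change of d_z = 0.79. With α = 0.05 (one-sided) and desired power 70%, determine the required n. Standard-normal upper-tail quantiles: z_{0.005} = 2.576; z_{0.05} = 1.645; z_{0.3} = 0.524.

n = 8 pairs

For a paired (one-sample on differences) test: n = ((z_{α} + z_β) / d)².
z_{α} + z_β = 1.645 + 0.524 = 2.169.
n = (2.169 / 0.79)² = 2.746² = 7.54.
Round up.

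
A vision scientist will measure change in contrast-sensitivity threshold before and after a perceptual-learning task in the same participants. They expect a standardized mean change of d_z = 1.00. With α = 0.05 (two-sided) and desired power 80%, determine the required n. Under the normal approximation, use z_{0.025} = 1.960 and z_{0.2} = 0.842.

n = 8 pairs

For a paired (one-sample on differences) test: n = ((z_{α/2} + z_β) / d)².
z_{α/2} + z_β = 1.960 + 0.842 = 2.802.
n = (2.802 / 1.00)² = 2.802² = 7.85.
Round up.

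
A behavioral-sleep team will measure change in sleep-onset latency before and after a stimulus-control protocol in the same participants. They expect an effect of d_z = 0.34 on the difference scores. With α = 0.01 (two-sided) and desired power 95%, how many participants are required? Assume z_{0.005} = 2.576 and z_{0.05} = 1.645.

For a paired (one-sample on differences) test: n = ((z_{α/2} + z_β) / d)².
z_{α/2} + z_β = 2.576 + 1.645 = 4.221.
n = (4.221 / 0.34)² = 12.415² = 154.12.
Round up.

n = 155 pairs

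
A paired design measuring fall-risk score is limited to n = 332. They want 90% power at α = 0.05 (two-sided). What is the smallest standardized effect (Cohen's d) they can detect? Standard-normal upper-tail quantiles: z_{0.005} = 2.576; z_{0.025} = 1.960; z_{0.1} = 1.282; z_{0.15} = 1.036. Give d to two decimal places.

For a single sample (or paired design) of n = 332: d_min = (z_{α/2} + z_β)/√n.
z-sum = 1.960 + 1.282 = 3.242.
d_min = 3.242 / √332 = 3.242 / 18.221 = 0.178.

d_min ≈ 0.18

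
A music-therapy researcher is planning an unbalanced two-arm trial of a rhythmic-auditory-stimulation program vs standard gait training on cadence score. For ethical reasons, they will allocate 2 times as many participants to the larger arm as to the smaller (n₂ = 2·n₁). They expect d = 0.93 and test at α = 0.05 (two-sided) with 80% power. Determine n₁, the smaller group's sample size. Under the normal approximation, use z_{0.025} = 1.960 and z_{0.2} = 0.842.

n₁ = 14

With allocation ratio k = n₂/n₁ = 2, Var(x̄₁−x̄₂) = σ²(1/n₁ + 1/(k·n₁)) = σ²·(k+1)/(k·n₁).
So n₁ = (1 + 1/k)·((z_{α/2} + z_β)/d)² = 1.500 × (2.802/0.93)².
n₁ = 1.500 × 9.08 = 13.6.
Round up: n₁ = 14, giving n₂ = 2 × 14 = 28.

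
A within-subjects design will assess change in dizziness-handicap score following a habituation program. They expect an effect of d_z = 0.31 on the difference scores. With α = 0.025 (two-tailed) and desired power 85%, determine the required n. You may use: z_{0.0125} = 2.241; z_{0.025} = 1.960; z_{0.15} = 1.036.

For a paired (one-sample on differences) test: n = ((z_{α/2} + z_β) / d)².
z_{α/2} + z_β = 2.241 + 1.036 = 3.277.
n = (3.277 / 0.31)² = 10.571² = 111.75.
Round up.

n = 112 pairs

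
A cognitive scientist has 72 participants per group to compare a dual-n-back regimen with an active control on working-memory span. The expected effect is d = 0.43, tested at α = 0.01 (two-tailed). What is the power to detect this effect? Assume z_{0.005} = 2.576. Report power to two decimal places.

power ≈ 0.50

For two equal groups, power = Φ(d·√(n/2) − z_{α/2}).
d·√(n/2) = 0.43 × √(72/2) = 0.43 × 6.000 = 2.580.
z_β = 2.580 − 2.576 = 0.004.
Power = Φ(0.004) = 0.502.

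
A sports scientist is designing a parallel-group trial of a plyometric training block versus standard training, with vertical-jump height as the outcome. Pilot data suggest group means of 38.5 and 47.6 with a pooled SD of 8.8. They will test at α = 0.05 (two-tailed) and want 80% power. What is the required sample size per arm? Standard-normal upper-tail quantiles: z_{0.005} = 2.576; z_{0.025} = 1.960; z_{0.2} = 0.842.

Cohen's d = |M₁ − M₂| / SD_pooled = |38.5 − 47.6| / 8.8 = 9.1 / 8.8 = 1.034.
For two independent groups with equal n: n = 2·((z_{α/2} + z_β) / d)².
z_{α/2} + z_β = 1.960 + 0.842 = 2.802.
n = 2 × (2.802 / 1.034)² = 2 × 2.710² = 2 × 7.34 = 14.7.
Round up to the next whole participant.

n = 15 per group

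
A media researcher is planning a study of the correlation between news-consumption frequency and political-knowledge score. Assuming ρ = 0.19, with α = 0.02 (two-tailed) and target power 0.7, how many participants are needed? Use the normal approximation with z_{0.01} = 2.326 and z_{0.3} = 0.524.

n = 223

Fisher's z: C = ½·ln((1+r)/(1−r)) = ½·ln(1.4691) = 0.1923.
n = ((z_{α/2} + z_β)/C)² + 3.
(2.326 + 0.524) / 0.1923 = 2.850 / 0.1923 = 14.821.
n = 14.821² + 3 = 219.65 + 3 = 222.6.
Round up.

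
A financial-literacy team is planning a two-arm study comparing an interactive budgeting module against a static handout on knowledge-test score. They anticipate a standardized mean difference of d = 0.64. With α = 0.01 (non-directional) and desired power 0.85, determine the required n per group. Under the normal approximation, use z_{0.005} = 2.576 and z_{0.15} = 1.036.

n = 64 per group

For two independent groups with equal n: n = 2·((z_{α/2} + z_β) / d)².
z_{α/2} + z_β = 2.576 + 1.036 = 3.612.
n = 2 × (3.612 / 0.64)² = 2 × 5.644² = 2 × 31.85 = 63.7.
Round up to the next whole participant.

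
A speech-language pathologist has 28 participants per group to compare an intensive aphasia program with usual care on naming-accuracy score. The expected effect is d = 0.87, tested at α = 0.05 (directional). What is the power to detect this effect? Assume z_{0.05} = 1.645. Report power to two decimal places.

For two equal groups, power = Φ(d·√(n/2) − z_{α}).
d·√(n/2) = 0.87 × √(28/2) = 0.87 × 3.742 = 3.255.
z_β = 3.255 − 1.645 = 1.610.
Power = Φ(1.610) = 0.946.

power ≈ 0.95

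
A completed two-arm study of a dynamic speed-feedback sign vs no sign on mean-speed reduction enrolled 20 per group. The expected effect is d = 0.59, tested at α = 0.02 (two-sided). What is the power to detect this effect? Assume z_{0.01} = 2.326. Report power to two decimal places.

power ≈ 0.32

For two equal groups, power = Φ(d·√(n/2) − z_{α/2}).
d·√(n/2) = 0.59 × √(20/2) = 0.59 × 3.162 = 1.866.
z_β = 1.866 − 2.326 = -0.460.
Power = Φ(-0.460) = 0.323.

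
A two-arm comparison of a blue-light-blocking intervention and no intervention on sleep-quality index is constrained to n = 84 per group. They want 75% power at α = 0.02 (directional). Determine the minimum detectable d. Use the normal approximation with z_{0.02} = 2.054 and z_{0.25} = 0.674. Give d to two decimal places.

For two independent groups of n = 84 each: d_min = (z_{α} + z_β)·√(2/n).
z-sum = 2.054 + 0.674 = 2.728.
d_min = 2.728 × √(2/84) = 2.728 × 0.1543 = 0.421.

d_min ≈ 0.42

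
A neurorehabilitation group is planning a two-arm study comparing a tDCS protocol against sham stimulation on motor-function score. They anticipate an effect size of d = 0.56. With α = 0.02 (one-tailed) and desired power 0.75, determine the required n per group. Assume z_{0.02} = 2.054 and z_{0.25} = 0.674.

For two independent groups with equal n: n = 2·((z_{α} + z_β) / d)².
z_{α} + z_β = 2.054 + 0.674 = 2.728.
n = 2 × (2.728 / 0.56)² = 2 × 4.871² = 2 × 23.73 = 47.5.
Round up to the next whole participant.

n = 48 per group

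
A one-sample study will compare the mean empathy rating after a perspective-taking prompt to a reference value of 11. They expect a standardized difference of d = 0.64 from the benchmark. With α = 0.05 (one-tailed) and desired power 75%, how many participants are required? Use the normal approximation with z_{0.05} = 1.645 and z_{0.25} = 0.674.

n = 14

For a one-sample test: n = ((z_{α} + z_β) / d)².
z_{α} + z_β = 1.645 + 0.674 = 2.319.
n = (2.319 / 0.64)² = 3.623² = 13.13.
Round up.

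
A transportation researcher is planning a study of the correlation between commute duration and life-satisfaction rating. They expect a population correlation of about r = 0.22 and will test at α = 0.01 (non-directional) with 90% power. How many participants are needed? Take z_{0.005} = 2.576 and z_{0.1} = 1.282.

Fisher's z: C = ½·ln((1+r)/(1−r)) = ½·ln(1.5641) = 0.2237.
n = ((z_{α/2} + z_β)/C)² + 3.
(2.576 + 1.282) / 0.2237 = 3.858 / 0.2237 = 17.246.
n = 17.246² + 3 = 297.44 + 3 = 300.4.
Round up.

n = 301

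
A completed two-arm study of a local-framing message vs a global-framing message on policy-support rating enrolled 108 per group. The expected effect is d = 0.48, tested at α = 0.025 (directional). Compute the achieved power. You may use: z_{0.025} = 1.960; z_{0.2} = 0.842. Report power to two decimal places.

For two equal groups, power = Φ(d·√(n/2) − z_{α}).
d·√(n/2) = 0.48 × √(108/2) = 0.48 × 7.348 = 3.527.
z_β = 3.527 − 1.960 = 1.567.
Power = Φ(1.567) = 0.941.

power ≈ 0.94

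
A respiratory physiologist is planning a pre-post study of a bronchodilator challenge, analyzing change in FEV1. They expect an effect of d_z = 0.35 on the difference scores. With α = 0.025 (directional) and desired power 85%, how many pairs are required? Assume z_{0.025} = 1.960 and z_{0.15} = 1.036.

For a paired (one-sample on differences) test: n = ((z_{α} + z_β) / d)².
z_{α} + z_β = 1.960 + 1.036 = 2.996.
n = (2.996 / 0.35)² = 8.560² = 73.27.
Round up.

n = 74 pairs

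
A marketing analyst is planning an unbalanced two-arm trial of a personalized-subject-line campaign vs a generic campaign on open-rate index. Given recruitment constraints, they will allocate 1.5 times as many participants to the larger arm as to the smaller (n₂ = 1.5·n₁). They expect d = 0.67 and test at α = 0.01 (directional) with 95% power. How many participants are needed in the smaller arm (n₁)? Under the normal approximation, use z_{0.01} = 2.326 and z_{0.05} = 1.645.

n₁ = 59

With allocation ratio k = n₂/n₁ = 1.5, Var(x̄₁−x̄₂) = σ²(1/n₁ + 1/(k·n₁)) = σ²·(k+1)/(k·n₁).
So n₁ = (1 + 1/k)·((z_{α} + z_β)/d)² = 1.667 × (3.971/0.67)².
n₁ = 1.667 × 35.13 = 58.5.
Round up: n₁ = 59, giving n₂ = ⌈1.5 × 59⌉ = ⌈88.5⌉ = 89.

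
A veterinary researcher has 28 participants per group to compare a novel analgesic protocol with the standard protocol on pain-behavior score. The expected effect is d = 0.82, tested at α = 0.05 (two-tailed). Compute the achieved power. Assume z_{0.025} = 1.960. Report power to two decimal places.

For two equal groups, power = Φ(d·√(n/2) − z_{α/2}).
d·√(n/2) = 0.82 × √(28/2) = 0.82 × 3.742 = 3.068.
z_β = 3.068 − 1.960 = 1.108.
Power = Φ(1.108) = 0.866.

power ≈ 0.87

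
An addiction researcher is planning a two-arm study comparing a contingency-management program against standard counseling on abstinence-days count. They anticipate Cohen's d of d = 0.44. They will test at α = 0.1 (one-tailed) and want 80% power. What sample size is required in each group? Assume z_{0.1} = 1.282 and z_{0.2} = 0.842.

n = 47 per group

For two independent groups with equal n: n = 2·((z_{α} + z_β) / d)².
z_{α} + z_β = 1.282 + 0.842 = 2.124.
n = 2 × (2.124 / 0.44)² = 2 × 4.827² = 2 × 23.30 = 46.6.
Round up to the next whole participant.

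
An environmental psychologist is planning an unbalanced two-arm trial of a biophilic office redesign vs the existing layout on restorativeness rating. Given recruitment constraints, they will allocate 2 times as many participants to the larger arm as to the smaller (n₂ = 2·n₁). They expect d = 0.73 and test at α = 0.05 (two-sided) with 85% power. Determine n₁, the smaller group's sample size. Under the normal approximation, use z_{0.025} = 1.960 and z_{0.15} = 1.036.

With allocation ratio k = n₂/n₁ = 2, Var(x̄₁−x̄₂) = σ²(1/n₁ + 1/(k·n₁)) = σ²·(k+1)/(k·n₁).
So n₁ = (1 + 1/k)·((z_{α/2} + z_β)/d)² = 1.500 × (2.996/0.73)².
n₁ = 1.500 × 16.84 = 25.3.
Round up: n₁ = 26, giving n₂ = 2 × 26 = 52.

n₁ = 26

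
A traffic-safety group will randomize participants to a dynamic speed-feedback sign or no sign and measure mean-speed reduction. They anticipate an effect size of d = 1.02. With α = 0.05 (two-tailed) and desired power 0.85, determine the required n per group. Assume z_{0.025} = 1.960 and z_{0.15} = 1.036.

n = 18 per group

For two independent groups with equal n: n = 2·((z_{α/2} + z_β) / d)².
z_{α/2} + z_β = 1.960 + 1.036 = 2.996.
n = 2 × (2.996 / 1.02)² = 2 × 2.937² = 2 × 8.63 = 17.3.
Round up to the next whole participant.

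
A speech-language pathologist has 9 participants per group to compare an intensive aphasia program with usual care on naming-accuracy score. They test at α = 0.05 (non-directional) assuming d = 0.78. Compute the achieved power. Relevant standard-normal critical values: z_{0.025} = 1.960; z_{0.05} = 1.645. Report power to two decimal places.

For two equal groups, power = Φ(d·√(n/2) − z_{α/2}).
d·√(n/2) = 0.78 × √(9/2) = 0.78 × 2.121 = 1.655.
z_β = 1.655 − 1.960 = -0.305.
Power = Φ(-0.305) = 0.380.

power ≈ 0.38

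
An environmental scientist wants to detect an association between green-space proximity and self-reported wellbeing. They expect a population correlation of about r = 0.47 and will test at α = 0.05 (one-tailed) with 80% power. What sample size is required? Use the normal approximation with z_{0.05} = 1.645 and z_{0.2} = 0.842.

Fisher's z: C = ½·ln((1+r)/(1−r)) = ½·ln(2.7736) = 0.5101.
n = ((z_{α} + z_β)/C)² + 3.
(1.645 + 0.842) / 0.5101 = 2.487 / 0.5101 = 4.876.
n = 4.876² + 3 = 23.77 + 3 = 26.8.
Round up.

n = 27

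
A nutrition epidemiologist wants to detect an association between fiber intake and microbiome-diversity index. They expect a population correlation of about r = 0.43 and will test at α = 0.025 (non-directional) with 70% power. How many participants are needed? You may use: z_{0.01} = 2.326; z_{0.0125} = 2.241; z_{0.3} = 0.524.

n = 40

Fisher's z: C = ½·ln((1+r)/(1−r)) = ½·ln(2.5088) = 0.4599.
n = ((z_{α/2} + z_β)/C)² + 3.
(2.241 + 0.524) / 0.4599 = 2.765 / 0.4599 = 6.012.
n = 6.012² + 3 = 36.15 + 3 = 39.1.
Round up.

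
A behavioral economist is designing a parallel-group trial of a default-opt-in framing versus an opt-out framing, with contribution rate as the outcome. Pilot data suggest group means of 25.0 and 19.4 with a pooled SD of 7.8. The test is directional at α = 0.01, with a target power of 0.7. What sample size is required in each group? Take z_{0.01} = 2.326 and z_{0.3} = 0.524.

Cohen's d = |M₁ − M₂| / SD_pooled = |25.0 − 19.4| / 7.8 = 5.6 / 7.8 = 0.718.
For two independent groups with equal n: n = 2·((z_{α} + z_β) / d)².
z_{α} + z_β = 2.326 + 0.524 = 2.850.
n = 2 × (2.850 / 0.718)² = 2 × 3.969² = 2 × 15.76 = 31.5.
Round up to the next whole participant.

n = 32 per group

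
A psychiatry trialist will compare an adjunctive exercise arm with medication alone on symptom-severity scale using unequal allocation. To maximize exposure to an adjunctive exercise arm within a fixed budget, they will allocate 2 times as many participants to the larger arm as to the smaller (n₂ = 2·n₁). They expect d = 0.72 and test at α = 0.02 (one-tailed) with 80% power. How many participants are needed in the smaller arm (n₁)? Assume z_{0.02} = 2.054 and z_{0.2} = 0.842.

With allocation ratio k = n₂/n₁ = 2, Var(x̄₁−x̄₂) = σ²(1/n₁ + 1/(k·n₁)) = σ²·(k+1)/(k·n₁).
So n₁ = (1 + 1/k)·((z_{α} + z_β)/d)² = 1.500 × (2.896/0.72)².
n₁ = 1.500 × 16.18 = 24.3.
Round up: n₁ = 25, giving n₂ = 2 × 25 = 50.

n₁ = 25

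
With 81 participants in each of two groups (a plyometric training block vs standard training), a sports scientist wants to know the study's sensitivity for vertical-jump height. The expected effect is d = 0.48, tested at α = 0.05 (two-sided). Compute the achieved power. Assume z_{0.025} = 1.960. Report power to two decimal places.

power ≈ 0.86

For two equal groups, power = Φ(d·√(n/2) − z_{α/2}).
d·√(n/2) = 0.48 × √(81/2) = 0.48 × 6.364 = 3.055.
z_β = 3.055 − 1.960 = 1.095.
Power = Φ(1.095) = 0.863.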